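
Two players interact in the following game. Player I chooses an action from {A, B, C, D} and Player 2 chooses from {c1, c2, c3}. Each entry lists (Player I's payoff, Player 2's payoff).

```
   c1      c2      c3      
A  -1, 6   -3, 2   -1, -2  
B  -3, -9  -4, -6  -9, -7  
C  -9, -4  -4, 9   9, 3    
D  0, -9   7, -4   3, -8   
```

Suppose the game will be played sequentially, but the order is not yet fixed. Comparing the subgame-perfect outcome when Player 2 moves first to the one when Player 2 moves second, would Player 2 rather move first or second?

If Player I leads: Player 2's best replies are A→c1, B→c2, C→c2, D→c2; Player I's induced payoffs -1, -4, -4, 7; outcome (D, c2), payoffs (7, -4).
If Player 2 leads: Player I's best replies are c1→D, c2→D, c3→C; Player 2's induced payoffs -9, -4, 3; outcome (C, c3), payoffs (9, 3).
Player 2 gets 3 moving first and -4 moving second, so Player 2 prefers to move first.

first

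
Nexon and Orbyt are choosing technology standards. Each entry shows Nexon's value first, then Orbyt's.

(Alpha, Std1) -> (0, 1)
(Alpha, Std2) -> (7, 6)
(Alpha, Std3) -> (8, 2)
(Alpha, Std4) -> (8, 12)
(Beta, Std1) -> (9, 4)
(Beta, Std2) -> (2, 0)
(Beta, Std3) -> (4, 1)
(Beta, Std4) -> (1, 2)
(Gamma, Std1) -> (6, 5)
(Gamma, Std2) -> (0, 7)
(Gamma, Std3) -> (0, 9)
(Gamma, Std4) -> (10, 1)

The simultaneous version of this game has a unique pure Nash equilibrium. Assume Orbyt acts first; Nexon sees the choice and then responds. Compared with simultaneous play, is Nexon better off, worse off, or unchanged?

Solve by backward induction (Orbyt leads).
- Std1 → Nexon plays Beta (best of 0, 9, 6); Orbyt gets 4.
- Std2 → Nexon plays Alpha (best of 7, 2, 0); Orbyt gets 6.
- Std3 → Nexon plays Alpha (best of 8, 4, 0); Orbyt gets 2.
- Std4 → Nexon plays Gamma (best of 8, 1, 10); Orbyt gets 1.
Orbyt's induced payoffs are 4, 6, 2, 1, so Orbyt commits to Std2. Subgame-perfect outcome: (Alpha, Std2) with payoffs (7, 6).
Now find the simultaneous Nash equilibrium.
Nexon's best replies: Std1→Beta; Std2→Alpha; Std3→Alpha; Std4→Gamma.
Orbyt's best replies: Alpha→Std4; Beta→Std1; Gamma→Std3.
Only (Beta, Std1) has each player best-responding; Nash payoffs (9, 4).
Nexon earns 7 sequentially versus 9 at the Nash outcome: worse off.

worse off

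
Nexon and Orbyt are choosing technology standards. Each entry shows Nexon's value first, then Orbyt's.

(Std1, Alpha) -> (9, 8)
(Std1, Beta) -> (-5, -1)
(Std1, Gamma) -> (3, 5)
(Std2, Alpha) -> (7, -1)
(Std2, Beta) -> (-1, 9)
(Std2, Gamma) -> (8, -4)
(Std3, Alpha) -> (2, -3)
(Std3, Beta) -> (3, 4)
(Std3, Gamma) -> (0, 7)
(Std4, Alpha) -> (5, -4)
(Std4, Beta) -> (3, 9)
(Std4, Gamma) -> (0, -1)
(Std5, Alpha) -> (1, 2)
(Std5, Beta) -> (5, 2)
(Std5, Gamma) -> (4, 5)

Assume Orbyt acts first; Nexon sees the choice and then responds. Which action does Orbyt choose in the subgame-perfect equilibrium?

Alpha

Work backward from Nexon's decision.
- Alpha: BR = Std1, leader payoff 8.
- Beta: BR = Std5, leader payoff 2.
- Gamma: BR = Std2, leader payoff -4.
Orbyt's induced payoffs are 8, 2, -4, so Orbyt commits to Alpha. Subgame-perfect outcome: (Std1, Alpha) with payoffs (9, 8).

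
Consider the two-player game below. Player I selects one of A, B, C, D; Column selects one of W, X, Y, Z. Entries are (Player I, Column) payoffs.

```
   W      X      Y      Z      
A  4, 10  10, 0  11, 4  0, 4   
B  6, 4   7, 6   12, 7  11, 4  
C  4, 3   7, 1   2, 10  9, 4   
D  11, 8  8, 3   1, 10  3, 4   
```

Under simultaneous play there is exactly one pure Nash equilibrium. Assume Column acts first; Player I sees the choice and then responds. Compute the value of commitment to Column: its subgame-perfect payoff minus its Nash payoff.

Player I best-responds to each possible Column move:
- W: BR = D, leader payoff 8.
- X: BR = A, leader payoff 0.
- Y: BR = B, leader payoff 7.
- Z: BR = B, leader payoff 4.
Column's induced payoffs are 8, 0, 7, 4, so Column commits to W. Subgame-perfect outcome: (D, W) with payoffs (11, 8).
Now find the simultaneous Nash equilibrium.
Player I's best replies: W→D; X→A; Y→B; Z→B.
Column's best replies: A→W; B→Y; C→Y; D→Y.
Only (B, Y) has each player best-responding; Nash payoffs (12, 7).
Column's commitment gain: 8 − 7 = 1.

1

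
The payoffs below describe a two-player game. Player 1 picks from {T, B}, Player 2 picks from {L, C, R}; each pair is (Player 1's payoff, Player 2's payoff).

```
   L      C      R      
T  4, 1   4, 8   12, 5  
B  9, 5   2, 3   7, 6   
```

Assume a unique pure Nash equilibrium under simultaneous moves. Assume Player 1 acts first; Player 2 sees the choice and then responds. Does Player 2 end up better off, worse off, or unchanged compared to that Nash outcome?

Work backward from Player 2's decision.
- T: Player 2 compares 1, 8, 5 and picks C; Player 1 would get 4.
- B: Player 2 compares 5, 3, 6 and picks R; Player 1 would get 7.
Among 4, 7, the best is 7 at B. Subgame-perfect outcome: (B, R) with payoffs (7, 6).
Under simultaneous play:
Player 1's best replies: L→B; C→T; R→T.
Player 2's best replies: T→C; B→R.
Only (T, C) has each player best-responding; Nash payoffs (4, 8).
Player 2 earns 6 sequentially versus 8 at the Nash outcome: worse off.

worse off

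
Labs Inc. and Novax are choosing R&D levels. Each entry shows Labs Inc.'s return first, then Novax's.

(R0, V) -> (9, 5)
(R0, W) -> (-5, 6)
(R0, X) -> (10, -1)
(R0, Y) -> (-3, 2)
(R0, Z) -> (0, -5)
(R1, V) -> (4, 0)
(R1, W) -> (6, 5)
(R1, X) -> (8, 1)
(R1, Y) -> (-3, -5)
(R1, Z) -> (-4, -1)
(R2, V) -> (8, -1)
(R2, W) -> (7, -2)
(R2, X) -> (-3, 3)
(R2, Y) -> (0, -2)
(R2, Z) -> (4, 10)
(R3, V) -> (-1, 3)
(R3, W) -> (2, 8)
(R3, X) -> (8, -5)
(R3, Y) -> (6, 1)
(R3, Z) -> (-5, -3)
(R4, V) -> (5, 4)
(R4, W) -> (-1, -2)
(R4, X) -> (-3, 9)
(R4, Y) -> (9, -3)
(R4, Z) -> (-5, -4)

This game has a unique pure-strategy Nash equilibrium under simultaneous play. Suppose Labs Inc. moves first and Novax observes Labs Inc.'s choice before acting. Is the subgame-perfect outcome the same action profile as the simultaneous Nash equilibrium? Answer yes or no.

Novax best-responds to each possible Labs Inc. move:
- R0 → Novax plays W (best of 5, 6, -1, 2, -5); Labs Inc. gets -5.
- R1 → Novax plays W (best of 0, 5, 1, -5, -1); Labs Inc. gets 6.
- R2 → Novax plays Z (best of -1, -2, 3, -2, 10); Labs Inc. gets 4.
- R3 → Novax plays W (best of 3, 8, -5, 1, -3); Labs Inc. gets 2.
- R4 → Novax plays X (best of 4, -2, 9, -3, -4); Labs Inc. gets -3.
Labs Inc.'s induced payoffs are -5, 6, 4, 2, -3, so Labs Inc. commits to R1. Subgame-perfect outcome: (R1, W) with payoffs (6, 5).
Under simultaneous play:
Labs Inc.'s best replies: V→R0; W→R2; X→R0; Y→R4; Z→R2.
Novax's best replies: R0→W; R1→W; R2→Z; R3→W; R4→X.
Only (R2, Z) has each player best-responding; Nash payoffs (4, 10).
Sequential outcome (R1, W) differs from the Nash profile (R2, Z).

no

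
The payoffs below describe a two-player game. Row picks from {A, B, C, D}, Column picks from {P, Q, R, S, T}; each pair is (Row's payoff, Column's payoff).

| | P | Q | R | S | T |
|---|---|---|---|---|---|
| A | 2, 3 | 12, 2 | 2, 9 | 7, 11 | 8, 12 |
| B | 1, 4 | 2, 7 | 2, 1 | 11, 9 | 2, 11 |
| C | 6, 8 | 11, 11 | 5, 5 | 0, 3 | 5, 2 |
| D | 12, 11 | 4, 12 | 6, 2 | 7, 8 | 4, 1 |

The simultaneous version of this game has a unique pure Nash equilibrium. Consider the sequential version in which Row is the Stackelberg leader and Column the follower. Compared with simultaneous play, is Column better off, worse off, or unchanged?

Solve by backward induction (Row leads).
- A: Column compares 3, 2, 9, 11, 12 and picks T; Row would get 8.
- B: Column compares 4, 7, 1, 9, 11 and picks T; Row would get 2.
- C: Column compares 8, 11, 5, 3, 2 and picks Q; Row would get 11.
- D: Column compares 11, 12, 2, 8, 1 and picks Q; Row would get 4.
Among 8, 2, 11, 4, the best is 11 at C. Subgame-perfect outcome: (C, Q) with payoffs (11, 11).
For the simultaneous game, intersect best replies.
Row's best replies: P→D; Q→A; R→D; S→B; T→A.
Column's best replies: A→T; B→T; C→Q; D→Q.
Only (A, T) has each player best-responding; Nash payoffs (8, 12).
Column earns 11 sequentially versus 12 at the Nash outcome: worse off.

worse off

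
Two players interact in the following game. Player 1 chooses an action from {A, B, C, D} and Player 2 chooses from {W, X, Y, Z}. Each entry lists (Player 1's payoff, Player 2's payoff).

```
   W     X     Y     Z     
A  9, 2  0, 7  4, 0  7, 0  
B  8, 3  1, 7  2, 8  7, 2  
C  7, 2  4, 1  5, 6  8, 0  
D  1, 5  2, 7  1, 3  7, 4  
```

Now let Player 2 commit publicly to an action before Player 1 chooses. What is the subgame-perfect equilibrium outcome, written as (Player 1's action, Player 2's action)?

(C, Y)

Solve by backward induction (Player 2 leads).
- W → Player 1 plays A (best of 9, 8, 7, 1); Player 2 gets 2.
- X → Player 1 plays C (best of 0, 1, 4, 2); Player 2 gets 1.
- Y → Player 1 plays C (best of 4, 2, 5, 1); Player 2 gets 6.
- Z → Player 1 plays C (best of 7, 7, 8, 7); Player 2 gets 0.
Among 2, 1, 6, 0, the best is 6 at Y. Subgame-perfect outcome: (C, Y) with payoffs (5, 6).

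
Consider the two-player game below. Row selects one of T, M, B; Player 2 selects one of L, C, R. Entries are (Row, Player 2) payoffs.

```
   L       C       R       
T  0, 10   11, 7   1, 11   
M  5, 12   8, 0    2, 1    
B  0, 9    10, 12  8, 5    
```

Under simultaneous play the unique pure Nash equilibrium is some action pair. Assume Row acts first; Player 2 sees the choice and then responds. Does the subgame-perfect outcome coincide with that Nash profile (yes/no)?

no

Player 2 best-responds to each possible Row move:
- T: Player 2 compares 10, 7, 11 and picks R; Row would get 1.
- M: Player 2 compares 12, 0, 1 and picks L; Row would get 5.
- B: Player 2 compares 9, 12, 5 and picks C; Row would get 10.
Row's induced payoffs are 1, 5, 10, so Row commits to B. Subgame-perfect outcome: (B, C) with payoffs (10, 12).
For the simultaneous game, intersect best replies.
Row's best replies: L→M; C→T; R→B.
Player 2's best replies: T→R; M→L; B→C.
The unique mutual best reply is (M, L), giving (5, 12).
Sequential outcome (B, C) differs from the Nash profile (M, L).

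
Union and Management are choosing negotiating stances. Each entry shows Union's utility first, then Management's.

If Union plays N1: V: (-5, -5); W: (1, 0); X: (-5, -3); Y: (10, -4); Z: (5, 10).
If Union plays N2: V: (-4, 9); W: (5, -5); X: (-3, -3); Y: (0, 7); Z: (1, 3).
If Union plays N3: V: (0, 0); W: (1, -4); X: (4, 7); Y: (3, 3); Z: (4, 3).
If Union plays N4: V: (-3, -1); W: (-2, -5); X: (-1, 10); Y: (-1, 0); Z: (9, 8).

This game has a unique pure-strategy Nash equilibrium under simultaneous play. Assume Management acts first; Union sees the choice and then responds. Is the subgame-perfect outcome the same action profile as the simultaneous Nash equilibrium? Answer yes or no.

Backward induction with Management moving first.
- V: Union compares -5, -4, 0, -3 and picks N3; Management would get 0.
- W: Union compares 1, 5, 1, -2 and picks N2; Management would get -5.
- X: Union compares -5, -3, 4, -1 and picks N3; Management would get 7.
- Y: Union compares 10, 0, 3, -1 and picks N1; Management would get -4.
- Z: Union compares 5, 1, 4, 9 and picks N4; Management would get 8.
Maximizing over 0, -5, 7, -4, 8, Management chooses Z. Subgame-perfect outcome: (N4, Z) with payoffs (9, 8).
For the simultaneous game, intersect best replies.
Union's best replies: V→N3; W→N2; X→N3; Y→N1; Z→N4.
Management's best replies: N1→Z; N2→V; N3→X; N4→X.
Only (N3, X) has each player best-responding; Nash payoffs (4, 7).
Sequential outcome (N4, Z) differs from the Nash profile (N3, X).

no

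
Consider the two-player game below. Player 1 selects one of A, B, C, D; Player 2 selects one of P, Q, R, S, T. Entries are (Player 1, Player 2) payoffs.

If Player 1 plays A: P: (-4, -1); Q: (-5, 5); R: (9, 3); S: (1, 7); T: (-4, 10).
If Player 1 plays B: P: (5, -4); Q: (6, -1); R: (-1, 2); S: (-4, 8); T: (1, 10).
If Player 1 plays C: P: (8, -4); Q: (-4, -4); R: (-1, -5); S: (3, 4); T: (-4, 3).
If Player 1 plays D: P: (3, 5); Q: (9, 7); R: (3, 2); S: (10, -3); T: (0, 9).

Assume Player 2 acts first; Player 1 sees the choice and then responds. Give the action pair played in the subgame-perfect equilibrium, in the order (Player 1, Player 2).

Backward induction with Player 2 moving first.
- P: Player 1 compares -4, 5, 8, 3 and picks C; Player 2 would get -4.
- Q: Player 1 compares -5, 6, -4, 9 and picks D; Player 2 would get 7.
- R: Player 1 compares 9, -1, -1, 3 and picks A; Player 2 would get 3.
- S: Player 1 compares 1, -4, 3, 10 and picks D; Player 2 would get -3.
- T: Player 1 compares -4, 1, -4, 0 and picks B; Player 2 would get 10.
Player 2's induced payoffs are -4, 7, 3, -3, 10, so Player 2 commits to T. Subgame-perfect outcome: (B, T) with payoffs (1, 10).

(B, T)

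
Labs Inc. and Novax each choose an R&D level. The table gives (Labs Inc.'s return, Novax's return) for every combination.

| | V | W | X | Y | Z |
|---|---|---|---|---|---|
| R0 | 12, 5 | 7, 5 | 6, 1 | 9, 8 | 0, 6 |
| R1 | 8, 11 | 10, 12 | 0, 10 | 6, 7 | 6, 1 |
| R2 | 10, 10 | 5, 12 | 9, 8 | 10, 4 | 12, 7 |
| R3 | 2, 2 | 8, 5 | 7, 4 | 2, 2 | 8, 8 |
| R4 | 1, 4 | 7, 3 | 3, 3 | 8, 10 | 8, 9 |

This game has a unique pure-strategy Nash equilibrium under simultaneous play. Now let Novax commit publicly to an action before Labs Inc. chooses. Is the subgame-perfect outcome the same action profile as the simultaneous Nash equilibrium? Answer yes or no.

Backward induction with Novax moving first.
- V: Labs Inc. compares 12, 8, 10, 2, 1 and picks R0; Novax would get 5.
- W: Labs Inc. compares 7, 10, 5, 8, 7 and picks R1; Novax would get 12.
- X: Labs Inc. compares 6, 0, 9, 7, 3 and picks R2; Novax would get 8.
- Y: Labs Inc. compares 9, 6, 10, 2, 8 and picks R2; Novax would get 4.
- Z: Labs Inc. compares 0, 6, 12, 8, 8 and picks R2; Novax would get 7.
Maximizing over 5, 12, 8, 4, 7, Novax chooses W. Subgame-perfect outcome: (R1, W) with payoffs (10, 12).
For the simultaneous game, intersect best replies.
Labs Inc.'s best replies: V→R0; W→R1; X→R2; Y→R2; Z→R2.
Novax's best replies: R0→Y; R1→W; R2→W; R3→Z; R4→Y.
Only (R1, W) has each player best-responding; Nash payoffs (10, 12).
Sequential outcome (R1, W) coincides with the Nash profile (R1, W).

yes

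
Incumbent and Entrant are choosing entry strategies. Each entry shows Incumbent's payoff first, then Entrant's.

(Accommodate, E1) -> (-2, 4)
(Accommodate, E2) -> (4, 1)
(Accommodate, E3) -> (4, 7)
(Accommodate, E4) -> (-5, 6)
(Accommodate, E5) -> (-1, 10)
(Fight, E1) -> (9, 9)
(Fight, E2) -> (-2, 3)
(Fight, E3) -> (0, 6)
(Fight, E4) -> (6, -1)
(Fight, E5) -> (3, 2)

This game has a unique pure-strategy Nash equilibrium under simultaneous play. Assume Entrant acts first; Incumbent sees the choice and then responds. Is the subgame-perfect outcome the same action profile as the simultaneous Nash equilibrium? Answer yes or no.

yes

Incumbent best-responds to each possible Entrant move:
- E1 → Incumbent plays Fight (best of -2, 9); Entrant gets 9.
- E2 → Incumbent plays Accommodate (best of 4, -2); Entrant gets 1.
- E3 → Incumbent plays Accommodate (best of 4, 0); Entrant gets 7.
- E4 → Incumbent plays Fight (best of -5, 6); Entrant gets -1.
- E5 → Incumbent plays Fight (best of -1, 3); Entrant gets 2.
Entrant's induced payoffs are 9, 1, 7, -1, 2, so Entrant commits to E1. Subgame-perfect outcome: (Fight, E1) with payoffs (9, 9).
Under simultaneous play:
Incumbent's best replies: E1→Fight; E2→Accommodate; E3→Accommodate; E4→Fight; E5→Fight.
Entrant's best replies: Accommodate→E5; Fight→E1.
Only (Fight, E1) has each player best-responding; Nash payoffs (9, 9).
Sequential outcome (Fight, E1) coincides with the Nash profile (Fight, E1).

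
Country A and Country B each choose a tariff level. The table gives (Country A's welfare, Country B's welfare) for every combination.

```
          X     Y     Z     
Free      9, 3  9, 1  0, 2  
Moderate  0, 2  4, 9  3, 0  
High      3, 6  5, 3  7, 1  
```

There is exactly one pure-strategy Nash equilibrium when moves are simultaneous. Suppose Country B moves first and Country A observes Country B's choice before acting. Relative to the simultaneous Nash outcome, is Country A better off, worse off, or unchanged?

unchanged

Solve by backward induction (Country B leads).
- X → Country A plays Free (best of 9, 0, 3); Country B gets 3.
- Y → Country A plays Free (best of 9, 4, 5); Country B gets 1.
- Z → Country A plays High (best of 0, 3, 7); Country B gets 1.
Maximizing over 3, 1, 1, Country B chooses X. Subgame-perfect outcome: (Free, X) with payoffs (9, 3).
Under simultaneous play:
Country A's best replies: X→Free; Y→Free; Z→High.
Country B's best replies: Free→X; Moderate→Y; High→X.
Only (Free, X) has each player best-responding; Nash payoffs (9, 3).
Country A earns 9 sequentially versus 9 at the Nash outcome: unchanged.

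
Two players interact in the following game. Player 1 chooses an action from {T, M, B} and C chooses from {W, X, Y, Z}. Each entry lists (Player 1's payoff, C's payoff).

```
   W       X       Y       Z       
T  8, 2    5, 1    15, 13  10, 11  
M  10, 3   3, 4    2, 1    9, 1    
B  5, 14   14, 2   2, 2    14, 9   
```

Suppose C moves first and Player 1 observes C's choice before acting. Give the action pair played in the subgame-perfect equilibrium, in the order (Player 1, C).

Backward induction with C moving first.
- W: BR = M, leader payoff 3.
- X: BR = B, leader payoff 2.
- Y: BR = T, leader payoff 13.
- Z: BR = B, leader payoff 9.
Maximizing over 3, 2, 13, 9, C chooses Y. Subgame-perfect outcome: (T, Y) with payoffs (15, 13).

(T, Y)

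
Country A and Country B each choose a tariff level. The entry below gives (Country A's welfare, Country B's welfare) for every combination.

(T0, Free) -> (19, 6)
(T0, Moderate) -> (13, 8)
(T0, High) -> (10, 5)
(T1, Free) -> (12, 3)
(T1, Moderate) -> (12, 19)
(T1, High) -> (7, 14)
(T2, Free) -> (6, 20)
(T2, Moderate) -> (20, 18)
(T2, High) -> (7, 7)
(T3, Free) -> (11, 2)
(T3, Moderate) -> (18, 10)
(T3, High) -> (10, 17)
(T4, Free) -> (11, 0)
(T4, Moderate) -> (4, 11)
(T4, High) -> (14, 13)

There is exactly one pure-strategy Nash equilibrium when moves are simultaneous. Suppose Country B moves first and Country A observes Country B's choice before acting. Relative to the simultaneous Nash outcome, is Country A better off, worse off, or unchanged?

better off

Backward induction with Country B moving first.
- Free: BR = T0, leader payoff 6.
- Moderate: BR = T2, leader payoff 18.
- High: BR = T4, leader payoff 13.
Among 6, 18, 13, the best is 18 at Moderate. Subgame-perfect outcome: (T2, Moderate) with payoffs (20, 18).
For the simultaneous game, intersect best replies.
Country A's best replies: Free→T0; Moderate→T2; High→T4.
Country B's best replies: T0→Moderate; T1→Moderate; T2→Free; T3→High; T4→High.
Only (T4, High) has each player best-responding; Nash payoffs (14, 13).
Country A earns 20 sequentially versus 14 at the Nash outcome: better off.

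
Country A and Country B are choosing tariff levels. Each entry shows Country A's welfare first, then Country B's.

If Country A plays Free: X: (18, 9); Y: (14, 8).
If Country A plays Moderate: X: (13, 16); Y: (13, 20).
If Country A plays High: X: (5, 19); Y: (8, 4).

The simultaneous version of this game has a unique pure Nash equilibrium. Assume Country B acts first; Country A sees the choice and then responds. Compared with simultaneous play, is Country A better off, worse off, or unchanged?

unchanged

Country A best-responds to each possible Country B move:
- X: BR = Free, leader payoff 9.
- Y: BR = Free, leader payoff 8.
Country B's induced payoffs are 9, 8, so Country B commits to X. Subgame-perfect outcome: (Free, X) with payoffs (18, 9).
For the simultaneous game, intersect best replies.
Country A's best replies: X→Free; Y→Free.
Country B's best replies: Free→X; Moderate→Y; High→X.
The unique mutual best reply is (Free, X), giving (18, 9).
Country A earns 18 sequentially versus 18 at the Nash outcome: unchanged.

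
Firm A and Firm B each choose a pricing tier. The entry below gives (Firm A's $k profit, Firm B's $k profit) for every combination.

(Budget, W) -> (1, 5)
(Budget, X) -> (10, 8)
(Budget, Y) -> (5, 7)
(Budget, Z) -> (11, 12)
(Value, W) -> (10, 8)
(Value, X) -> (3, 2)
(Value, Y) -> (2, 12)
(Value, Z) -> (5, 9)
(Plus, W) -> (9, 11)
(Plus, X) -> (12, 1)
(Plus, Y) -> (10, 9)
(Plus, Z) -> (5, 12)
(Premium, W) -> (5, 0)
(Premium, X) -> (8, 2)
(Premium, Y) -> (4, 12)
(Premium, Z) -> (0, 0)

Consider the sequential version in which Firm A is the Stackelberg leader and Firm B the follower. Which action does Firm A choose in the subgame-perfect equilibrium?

Budget

Solve by backward induction (Firm A leads).
- Budget → Firm B plays Z (best of 5, 8, 7, 12); Firm A gets 11.
- Value → Firm B plays Y (best of 8, 2, 12, 9); Firm A gets 2.
- Plus → Firm B plays Z (best of 11, 1, 9, 12); Firm A gets 5.
- Premium → Firm B plays Y (best of 0, 2, 12, 0); Firm A gets 4.
Maximizing over 11, 2, 5, 4, Firm A chooses Budget. Subgame-perfect outcome: (Budget, Z) with payoffs (11, 12).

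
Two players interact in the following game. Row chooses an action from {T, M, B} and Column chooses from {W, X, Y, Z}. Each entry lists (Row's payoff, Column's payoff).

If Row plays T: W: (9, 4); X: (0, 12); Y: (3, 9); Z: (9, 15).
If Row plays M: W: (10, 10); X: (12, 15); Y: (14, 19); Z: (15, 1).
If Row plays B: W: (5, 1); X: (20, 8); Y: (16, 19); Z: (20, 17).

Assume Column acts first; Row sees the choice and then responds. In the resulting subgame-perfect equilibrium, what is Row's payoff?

Solve by backward induction (Column leads).
- W → Row plays M (best of 9, 10, 5); Column gets 10.
- X → Row plays B (best of 0, 12, 20); Column gets 8.
- Y → Row plays B (best of 3, 14, 16); Column gets 19.
- Z → Row plays B (best of 9, 15, 20); Column gets 17.
Among 10, 8, 19, 17, the best is 19 at Y. Subgame-perfect outcome: (B, Y) with payoffs (16, 19).

16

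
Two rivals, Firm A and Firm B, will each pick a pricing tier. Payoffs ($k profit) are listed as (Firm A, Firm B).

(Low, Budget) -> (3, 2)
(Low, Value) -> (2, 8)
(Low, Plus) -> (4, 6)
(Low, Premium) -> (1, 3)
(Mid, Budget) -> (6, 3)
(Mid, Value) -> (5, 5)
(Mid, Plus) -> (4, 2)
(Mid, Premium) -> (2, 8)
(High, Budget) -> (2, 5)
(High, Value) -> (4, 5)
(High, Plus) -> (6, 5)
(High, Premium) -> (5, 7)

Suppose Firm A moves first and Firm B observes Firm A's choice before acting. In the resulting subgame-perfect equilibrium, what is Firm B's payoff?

7

Firm B best-responds to each possible Firm A move:
- Low: BR = Value, leader payoff 2.
- Mid: BR = Premium, leader payoff 2.
- High: BR = Premium, leader payoff 5.
Maximizing over 2, 2, 5, Firm A chooses High. Subgame-perfect outcome: (High, Premium) with payoffs (5, 7).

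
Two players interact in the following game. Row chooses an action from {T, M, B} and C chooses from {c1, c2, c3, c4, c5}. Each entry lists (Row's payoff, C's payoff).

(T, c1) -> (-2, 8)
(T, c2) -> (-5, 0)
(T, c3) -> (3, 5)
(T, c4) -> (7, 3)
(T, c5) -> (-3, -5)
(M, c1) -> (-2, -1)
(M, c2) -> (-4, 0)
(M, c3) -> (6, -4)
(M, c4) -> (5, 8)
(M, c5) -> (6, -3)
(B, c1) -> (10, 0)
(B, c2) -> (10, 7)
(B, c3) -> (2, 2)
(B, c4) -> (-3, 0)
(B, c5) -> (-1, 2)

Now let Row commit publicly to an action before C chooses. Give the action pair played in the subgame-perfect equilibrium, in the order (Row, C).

Backward induction with Row moving first.
- T → C plays c1 (best of 8, 0, 5, 3, -5); Row gets -2.
- M → C plays c4 (best of -1, 0, -4, 8, -3); Row gets 5.
- B → C plays c2 (best of 0, 7, 2, 0, 2); Row gets 10.
Row's induced payoffs are -2, 5, 10, so Row commits to B. Subgame-perfect outcome: (B, c2) with payoffs (10, 7).

(B, c2)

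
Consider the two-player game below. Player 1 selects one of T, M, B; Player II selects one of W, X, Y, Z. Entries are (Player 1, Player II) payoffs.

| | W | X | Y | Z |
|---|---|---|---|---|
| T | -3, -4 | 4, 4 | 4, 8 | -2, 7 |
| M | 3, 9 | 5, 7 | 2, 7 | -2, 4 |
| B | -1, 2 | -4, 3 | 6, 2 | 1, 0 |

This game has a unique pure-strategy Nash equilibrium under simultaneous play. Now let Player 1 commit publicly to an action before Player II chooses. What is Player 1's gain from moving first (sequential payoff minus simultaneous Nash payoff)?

Work backward from Player II's decision.
- T → Player II plays Y (best of -4, 4, 8, 7); Player 1 gets 4.
- M → Player II plays W (best of 9, 7, 7, 4); Player 1 gets 3.
- B → Player II plays X (best of 2, 3, 2, 0); Player 1 gets -4.
Among 4, 3, -4, the best is 4 at T. Subgame-perfect outcome: (T, Y) with payoffs (4, 8).
Now find the simultaneous Nash equilibrium.
Player 1's best replies: W→M; X→M; Y→B; Z→B.
Player II's best replies: T→Y; M→W; B→X.
The unique mutual best reply is (M, W), giving (3, 9).
Player 1's commitment gain: 4 − 3 = 1.

1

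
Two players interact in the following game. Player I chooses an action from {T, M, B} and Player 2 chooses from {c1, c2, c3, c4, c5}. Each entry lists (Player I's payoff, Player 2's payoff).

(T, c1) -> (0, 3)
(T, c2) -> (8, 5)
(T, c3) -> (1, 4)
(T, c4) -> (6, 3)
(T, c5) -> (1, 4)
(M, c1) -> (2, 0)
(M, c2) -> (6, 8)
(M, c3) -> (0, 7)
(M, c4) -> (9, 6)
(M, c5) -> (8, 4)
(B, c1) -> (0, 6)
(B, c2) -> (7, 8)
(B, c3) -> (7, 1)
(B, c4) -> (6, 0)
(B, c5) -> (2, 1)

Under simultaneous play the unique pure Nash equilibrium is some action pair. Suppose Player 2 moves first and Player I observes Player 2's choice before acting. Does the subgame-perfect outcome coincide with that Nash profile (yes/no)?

Player I best-responds to each possible Player 2 move:
- c1: Player I compares 0, 2, 0 and picks M; Player 2 would get 0.
- c2: Player I compares 8, 6, 7 and picks T; Player 2 would get 5.
- c3: Player I compares 1, 0, 7 and picks B; Player 2 would get 1.
- c4: Player I compares 6, 9, 6 and picks M; Player 2 would get 6.
- c5: Player I compares 1, 8, 2 and picks M; Player 2 would get 4.
Among 0, 5, 1, 6, 4, the best is 6 at c4. Subgame-perfect outcome: (M, c4) with payoffs (9, 6).
For the simultaneous game, intersect best replies.
Player I's best replies: c1→M; c2→T; c3→B; c4→M; c5→M.
Player 2's best replies: T→c2; M→c2; B→c2.
Only (T, c2) has each player best-responding; Nash payoffs (8, 5).
Sequential outcome (M, c4) differs from the Nash profile (T, c2).

no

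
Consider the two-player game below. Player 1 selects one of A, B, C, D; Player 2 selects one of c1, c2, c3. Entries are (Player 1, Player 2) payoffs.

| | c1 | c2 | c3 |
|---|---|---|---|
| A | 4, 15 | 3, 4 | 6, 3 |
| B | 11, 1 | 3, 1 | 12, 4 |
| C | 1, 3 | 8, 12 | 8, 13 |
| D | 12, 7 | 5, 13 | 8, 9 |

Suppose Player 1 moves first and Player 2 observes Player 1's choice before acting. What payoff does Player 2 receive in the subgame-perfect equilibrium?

4

Backward induction with Player 1 moving first.
- A: Player 2 compares 15, 4, 3 and picks c1; Player 1 would get 4.
- B: Player 2 compares 1, 1, 4 and picks c3; Player 1 would get 12.
- C: Player 2 compares 3, 12, 13 and picks c3; Player 1 would get 8.
- D: Player 2 compares 7, 13, 9 and picks c2; Player 1 would get 5.
Player 1's induced payoffs are 4, 12, 8, 5, so Player 1 commits to B. Subgame-perfect outcome: (B, c3) with payoffs (12, 4).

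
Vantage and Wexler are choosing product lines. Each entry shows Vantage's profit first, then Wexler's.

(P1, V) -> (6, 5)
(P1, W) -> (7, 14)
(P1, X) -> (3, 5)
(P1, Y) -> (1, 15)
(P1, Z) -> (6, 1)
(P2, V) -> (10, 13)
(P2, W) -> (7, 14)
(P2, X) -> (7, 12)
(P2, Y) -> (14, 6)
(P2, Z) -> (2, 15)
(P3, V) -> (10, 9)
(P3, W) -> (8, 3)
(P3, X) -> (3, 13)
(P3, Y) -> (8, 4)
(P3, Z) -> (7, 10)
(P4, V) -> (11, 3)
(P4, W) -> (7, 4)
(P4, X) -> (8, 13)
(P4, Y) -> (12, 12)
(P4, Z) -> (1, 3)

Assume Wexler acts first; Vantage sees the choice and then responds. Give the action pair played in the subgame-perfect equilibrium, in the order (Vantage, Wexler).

Backward induction with Wexler moving first.
- V: BR = P4, leader payoff 3.
- W: BR = P3, leader payoff 3.
- X: BR = P4, leader payoff 13.
- Y: BR = P2, leader payoff 6.
- Z: BR = P3, leader payoff 10.
Maximizing over 3, 3, 13, 6, 10, Wexler chooses X. Subgame-perfect outcome: (P4, X) with payoffs (8, 13).

(P4, X)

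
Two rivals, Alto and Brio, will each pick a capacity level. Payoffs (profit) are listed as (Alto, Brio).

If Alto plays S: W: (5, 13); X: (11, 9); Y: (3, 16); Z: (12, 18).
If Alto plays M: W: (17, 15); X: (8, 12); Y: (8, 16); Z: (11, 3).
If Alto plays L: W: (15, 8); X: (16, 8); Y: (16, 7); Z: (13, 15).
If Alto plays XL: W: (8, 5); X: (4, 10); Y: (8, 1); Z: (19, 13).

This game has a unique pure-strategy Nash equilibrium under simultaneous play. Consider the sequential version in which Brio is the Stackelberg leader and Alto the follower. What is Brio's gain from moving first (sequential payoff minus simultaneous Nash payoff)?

Backward induction with Brio moving first.
- W → Alto plays M (best of 5, 17, 15, 8); Brio gets 15.
- X → Alto plays L (best of 11, 8, 16, 4); Brio gets 8.
- Y → Alto plays L (best of 3, 8, 16, 8); Brio gets 7.
- Z → Alto plays XL (best of 12, 11, 13, 19); Brio gets 13.
Among 15, 8, 7, 13, the best is 15 at W. Subgame-perfect outcome: (M, W) with payoffs (17, 15).
For the simultaneous game, intersect best replies.
Alto's best replies: W→M; X→L; Y→L; Z→XL.
Brio's best replies: S→Z; M→Y; L→Z; XL→Z.
The unique mutual best reply is (XL, Z), giving (19, 13).
Brio's commitment gain: 15 − 13 = 2.

2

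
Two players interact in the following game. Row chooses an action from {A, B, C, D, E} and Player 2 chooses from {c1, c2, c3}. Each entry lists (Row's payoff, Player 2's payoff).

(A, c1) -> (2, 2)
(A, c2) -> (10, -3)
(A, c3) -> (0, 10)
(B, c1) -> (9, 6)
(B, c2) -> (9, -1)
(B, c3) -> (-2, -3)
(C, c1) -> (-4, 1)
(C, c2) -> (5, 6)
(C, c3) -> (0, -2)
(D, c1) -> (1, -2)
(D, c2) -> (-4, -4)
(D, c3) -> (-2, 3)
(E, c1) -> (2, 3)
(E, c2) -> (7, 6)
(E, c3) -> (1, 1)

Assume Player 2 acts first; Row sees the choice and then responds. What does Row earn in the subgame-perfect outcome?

9

Work backward from Row's decision.
- c1: Row compares 2, 9, -4, 1, 2 and picks B; Player 2 would get 6.
- c2: Row compares 10, 9, 5, -4, 7 and picks A; Player 2 would get -3.
- c3: Row compares 0, -2, 0, -2, 1 and picks E; Player 2 would get 1.
Player 2's induced payoffs are 6, -3, 1, so Player 2 commits to c1. Subgame-perfect outcome: (B, c1) with payoffs (9, 6).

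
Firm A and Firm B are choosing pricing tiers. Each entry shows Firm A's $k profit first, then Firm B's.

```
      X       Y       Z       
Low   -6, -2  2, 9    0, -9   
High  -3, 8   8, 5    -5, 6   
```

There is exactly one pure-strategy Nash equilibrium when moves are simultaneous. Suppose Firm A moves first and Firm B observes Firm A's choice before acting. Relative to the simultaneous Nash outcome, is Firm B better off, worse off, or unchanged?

Work backward from Firm B's decision.
- Low: BR = Y, leader payoff 2.
- High: BR = X, leader payoff -3.
Firm A's induced payoffs are 2, -3, so Firm A commits to Low. Subgame-perfect outcome: (Low, Y) with payoffs (2, 9).
Under simultaneous play:
Firm A's best replies: X→High; Y→High; Z→Low.
Firm B's best replies: Low→Y; High→X.
Only (High, X) has each player best-responding; Nash payoffs (-3, 8).
Firm B earns 9 sequentially versus 8 at the Nash outcome: better off.

better off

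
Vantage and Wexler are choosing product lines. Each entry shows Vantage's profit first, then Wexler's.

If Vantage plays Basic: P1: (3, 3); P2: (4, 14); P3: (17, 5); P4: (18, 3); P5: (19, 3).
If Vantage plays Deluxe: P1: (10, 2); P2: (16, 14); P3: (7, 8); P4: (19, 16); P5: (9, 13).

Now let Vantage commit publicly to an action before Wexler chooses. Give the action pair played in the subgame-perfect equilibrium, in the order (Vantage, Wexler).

Solve by backward induction (Vantage leads).
- Basic: BR = P2, leader payoff 4.
- Deluxe: BR = P4, leader payoff 19.
Among 4, 19, the best is 19 at Deluxe. Subgame-perfect outcome: (Deluxe, P4) with payoffs (19, 16).

(Deluxe, P4)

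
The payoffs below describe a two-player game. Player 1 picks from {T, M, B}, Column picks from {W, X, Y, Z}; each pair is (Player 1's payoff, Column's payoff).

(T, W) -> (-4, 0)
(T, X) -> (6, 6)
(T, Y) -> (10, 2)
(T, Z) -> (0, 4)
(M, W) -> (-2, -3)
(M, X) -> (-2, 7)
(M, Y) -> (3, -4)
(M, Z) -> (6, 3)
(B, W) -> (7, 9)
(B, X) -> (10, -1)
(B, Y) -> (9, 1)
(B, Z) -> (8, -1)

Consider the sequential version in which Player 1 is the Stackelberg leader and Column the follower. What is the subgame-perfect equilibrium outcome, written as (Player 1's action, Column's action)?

Column best-responds to each possible Player 1 move:
- T: BR = X, leader payoff 6.
- M: BR = X, leader payoff -2.
- B: BR = W, leader payoff 7.
Player 1's induced payoffs are 6, -2, 7, so Player 1 commits to B. Subgame-perfect outcome: (B, W) with payoffs (7, 9).

(B, W)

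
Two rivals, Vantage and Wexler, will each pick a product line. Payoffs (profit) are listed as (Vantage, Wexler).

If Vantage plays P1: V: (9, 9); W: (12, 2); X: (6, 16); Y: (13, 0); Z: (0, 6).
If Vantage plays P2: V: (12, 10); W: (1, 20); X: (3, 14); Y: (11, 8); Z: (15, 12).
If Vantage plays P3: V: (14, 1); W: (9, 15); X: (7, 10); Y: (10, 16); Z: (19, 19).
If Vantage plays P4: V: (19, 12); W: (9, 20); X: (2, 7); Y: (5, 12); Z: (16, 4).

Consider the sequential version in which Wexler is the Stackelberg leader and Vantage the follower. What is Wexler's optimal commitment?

Vantage best-responds to each possible Wexler move:
- V: BR = P4, leader payoff 12.
- W: BR = P1, leader payoff 2.
- X: BR = P3, leader payoff 10.
- Y: BR = P1, leader payoff 0.
- Z: BR = P3, leader payoff 19.
Among 12, 2, 10, 0, 19, the best is 19 at Z. Subgame-perfect outcome: (P3, Z) with payoffs (19, 19).

Z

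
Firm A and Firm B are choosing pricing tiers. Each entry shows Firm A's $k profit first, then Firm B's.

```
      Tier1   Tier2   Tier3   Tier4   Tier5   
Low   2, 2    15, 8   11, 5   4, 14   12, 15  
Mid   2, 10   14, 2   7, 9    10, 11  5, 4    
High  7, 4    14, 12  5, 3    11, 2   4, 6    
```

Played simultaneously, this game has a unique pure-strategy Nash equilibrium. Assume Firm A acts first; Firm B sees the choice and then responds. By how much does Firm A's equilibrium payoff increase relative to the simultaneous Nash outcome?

2

Backward induction with Firm A moving first.
- Low → Firm B plays Tier5 (best of 2, 8, 5, 14, 15); Firm A gets 12.
- Mid → Firm B plays Tier4 (best of 10, 2, 9, 11, 4); Firm A gets 10.
- High → Firm B plays Tier2 (best of 4, 12, 3, 2, 6); Firm A gets 14.
Maximizing over 12, 10, 14, Firm A chooses High. Subgame-perfect outcome: (High, Tier2) with payoffs (14, 12).
Under simultaneous play:
Firm A's best replies: Tier1→High; Tier2→Low; Tier3→Low; Tier4→High; Tier5→Low.
Firm B's best replies: Low→Tier5; Mid→Tier4; High→Tier2.
The unique mutual best reply is (Low, Tier5), giving (12, 15).
Firm A's commitment gain: 14 − 12 = 2.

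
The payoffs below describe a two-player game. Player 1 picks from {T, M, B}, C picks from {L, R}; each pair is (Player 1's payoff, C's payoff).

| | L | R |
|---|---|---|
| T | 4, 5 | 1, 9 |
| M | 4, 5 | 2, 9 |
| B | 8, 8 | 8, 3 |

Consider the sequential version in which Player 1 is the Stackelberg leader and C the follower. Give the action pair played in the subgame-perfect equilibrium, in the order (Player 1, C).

Backward induction with Player 1 moving first.
- T: C compares 5, 9 and picks R; Player 1 would get 1.
- M: C compares 5, 9 and picks R; Player 1 would get 2.
- B: C compares 8, 3 and picks L; Player 1 would get 8.
Maximizing over 1, 2, 8, Player 1 chooses B. Subgame-perfect outcome: (B, L) with payoffs (8, 8).

(B, L)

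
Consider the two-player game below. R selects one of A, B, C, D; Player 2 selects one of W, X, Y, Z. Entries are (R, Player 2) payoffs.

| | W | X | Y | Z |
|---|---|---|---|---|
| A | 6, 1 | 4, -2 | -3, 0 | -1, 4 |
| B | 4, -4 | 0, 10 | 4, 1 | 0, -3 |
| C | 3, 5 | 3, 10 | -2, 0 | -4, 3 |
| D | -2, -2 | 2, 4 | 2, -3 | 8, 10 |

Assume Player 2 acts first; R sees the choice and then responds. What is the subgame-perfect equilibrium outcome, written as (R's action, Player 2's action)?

Work backward from R's decision.
- W → R plays A (best of 6, 4, 3, -2); Player 2 gets 1.
- X → R plays A (best of 4, 0, 3, 2); Player 2 gets -2.
- Y → R plays B (best of -3, 4, -2, 2); Player 2 gets 1.
- Z → R plays D (best of -1, 0, -4, 8); Player 2 gets 10.
Player 2's induced payoffs are 1, -2, 1, 10, so Player 2 commits to Z. Subgame-perfect outcome: (D, Z) with payoffs (8, 10).

(D, Z)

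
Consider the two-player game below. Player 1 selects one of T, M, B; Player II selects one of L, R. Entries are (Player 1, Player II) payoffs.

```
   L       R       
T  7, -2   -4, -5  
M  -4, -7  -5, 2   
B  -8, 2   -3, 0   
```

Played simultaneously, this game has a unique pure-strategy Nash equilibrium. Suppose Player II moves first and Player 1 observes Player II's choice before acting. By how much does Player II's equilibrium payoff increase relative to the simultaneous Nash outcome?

Work backward from Player 1's decision.
- L: BR = T, leader payoff -2.
- R: BR = B, leader payoff 0.
Player II's induced payoffs are -2, 0, so Player II commits to R. Subgame-perfect outcome: (B, R) with payoffs (-3, 0).
Under simultaneous play:
Player 1's best replies: L→T; R→B.
Player II's best replies: T→L; M→R; B→L.
Only (T, L) has each player best-responding; Nash payoffs (7, -2).
Player II's commitment gain: 0 − -2 = 2.

2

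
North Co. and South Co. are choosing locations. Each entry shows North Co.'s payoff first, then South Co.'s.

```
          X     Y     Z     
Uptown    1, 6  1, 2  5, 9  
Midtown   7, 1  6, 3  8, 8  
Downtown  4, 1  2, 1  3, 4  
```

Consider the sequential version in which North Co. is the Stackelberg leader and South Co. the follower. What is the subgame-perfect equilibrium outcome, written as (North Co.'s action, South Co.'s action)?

Backward induction with North Co. moving first.
- Uptown: South Co. compares 6, 2, 9 and picks Z; North Co. would get 5.
- Midtown: South Co. compares 1, 3, 8 and picks Z; North Co. would get 8.
- Downtown: South Co. compares 1, 1, 4 and picks Z; North Co. would get 3.
Among 5, 8, 3, the best is 8 at Midtown. Subgame-perfect outcome: (Midtown, Z) with payoffs (8, 8).

(Midtown, Z)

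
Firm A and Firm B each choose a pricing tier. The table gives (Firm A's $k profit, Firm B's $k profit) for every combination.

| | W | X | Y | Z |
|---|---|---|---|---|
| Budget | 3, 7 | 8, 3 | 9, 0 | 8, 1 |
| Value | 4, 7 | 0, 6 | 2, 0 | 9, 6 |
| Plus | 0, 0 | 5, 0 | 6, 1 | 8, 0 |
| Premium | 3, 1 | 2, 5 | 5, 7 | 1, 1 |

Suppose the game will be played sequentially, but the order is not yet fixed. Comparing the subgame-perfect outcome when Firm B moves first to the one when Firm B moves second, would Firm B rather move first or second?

If Firm A leads: Firm B's best replies are Budget→W, Value→W, Plus→Y, Premium→Y; Firm A's induced payoffs 3, 4, 6, 5; outcome (Plus, Y), payoffs (6, 1).
If Firm B leads: Firm A's best replies are W→Value, X→Budget, Y→Budget, Z→Value; Firm B's induced payoffs 7, 3, 0, 6; outcome (Value, W), payoffs (4, 7).
Firm B gets 7 moving first and 1 moving second, so Firm B prefers to move first.

first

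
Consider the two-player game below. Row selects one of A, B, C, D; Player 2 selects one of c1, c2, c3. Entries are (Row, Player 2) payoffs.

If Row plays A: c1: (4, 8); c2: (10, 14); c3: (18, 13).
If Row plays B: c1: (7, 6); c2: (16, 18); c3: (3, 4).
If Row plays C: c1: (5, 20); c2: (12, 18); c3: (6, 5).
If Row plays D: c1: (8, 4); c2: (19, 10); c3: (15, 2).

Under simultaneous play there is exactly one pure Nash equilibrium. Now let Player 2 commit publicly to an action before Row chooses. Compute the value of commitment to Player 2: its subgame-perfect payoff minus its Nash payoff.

Row best-responds to each possible Player 2 move:
- c1: BR = D, leader payoff 4.
- c2: BR = D, leader payoff 10.
- c3: BR = A, leader payoff 13.
Maximizing over 4, 10, 13, Player 2 chooses c3. Subgame-perfect outcome: (A, c3) with payoffs (18, 13).
Now find the simultaneous Nash equilibrium.
Row's best replies: c1→D; c2→D; c3→A.
Player 2's best replies: A→c2; B→c2; C→c1; D→c2.
The unique mutual best reply is (D, c2), giving (19, 10).
Player 2's commitment gain: 13 − 10 = 3.

3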